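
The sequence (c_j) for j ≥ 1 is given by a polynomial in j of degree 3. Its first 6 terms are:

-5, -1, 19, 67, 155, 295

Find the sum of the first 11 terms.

1st diffs: 4, 20, 48, 88, 140.
2nd diffs: 16, 28, 40, 52.
3rd diffs: 12, 12, 12 (constant).
Newton forward-difference form: c_j = -5 + 4·C(j-1,1) + 16·C(j-1,2) + 12·C(j-1,3).
Continuing: …, 499, 779, 1147, 1615, …, c_{11} = 2195.
Summing j = 1..11 (11 terms) gives 6765.

6765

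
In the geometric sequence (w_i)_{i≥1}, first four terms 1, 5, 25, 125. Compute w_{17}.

152587890625

Common ratio r = 5.
w_i = 1·5^(i-1).
w_{17} = 1·5^16 = 152587890625.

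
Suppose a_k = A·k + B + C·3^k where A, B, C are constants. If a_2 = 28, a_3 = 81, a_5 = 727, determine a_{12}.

Plug in k = 2, 3, 5: 2A + B + 9C = 28; 3A + B + 27C = 81; 5A + B + 243C = 727.
Subtracting the first from the second: A + 18C = 53.
Subtracting the second from the third: 2A + 216C = 646.
Solving: C = 3, A = -1, then B = 3.
So a_k = -1·k + 3 + 3·3^k; at k=12 this is 1594314.

1594314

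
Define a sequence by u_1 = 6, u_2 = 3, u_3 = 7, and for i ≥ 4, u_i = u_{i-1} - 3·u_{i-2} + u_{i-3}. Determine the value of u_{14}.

Iterate the recurrence:
u_4 = 4;  u_5 = -14;  u_6 = -19;  …;  u_{11} = -53;  u_{12} = 556;  u_{13} = 502;  u_{14} = -1219.

-1219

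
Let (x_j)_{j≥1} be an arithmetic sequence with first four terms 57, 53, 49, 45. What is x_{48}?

Common difference d = -4.
x_j = 57 + (j - 1)·(-4).
x_{48} = 57 + 47·(-4) = -131.

-131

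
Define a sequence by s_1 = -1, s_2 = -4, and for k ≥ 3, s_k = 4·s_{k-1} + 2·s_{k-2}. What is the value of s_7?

-7048

Applying the relation repeatedly:
s_3 = -18; s_4 = -80; s_5 = -356; s_6 = -1584; s_7 = -7048.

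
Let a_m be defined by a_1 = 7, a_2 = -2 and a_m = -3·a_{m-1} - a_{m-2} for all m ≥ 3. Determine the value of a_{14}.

81790

Step forward from the initial values:
a_3 = -1;  a_4 = 5;  a_5 = -14;  …;  a_{11} = -4558;  a_{12} = 11933;  a_{13} = -31241;  a_{14} = 81790.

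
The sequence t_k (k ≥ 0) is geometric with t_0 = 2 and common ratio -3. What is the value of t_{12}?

t_k = 2·(-3)^(k-0).
t_{12} = 2·(-3)^12 = 1062882.

1062882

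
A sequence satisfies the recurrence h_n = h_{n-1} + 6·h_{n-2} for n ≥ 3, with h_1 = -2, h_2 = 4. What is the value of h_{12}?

Step forward from the initial values:
h_3 = -8, h_4 = 16, h_5 = -32, h_6 = 64, h_7 = -128, h_8 = 256, h_9 = -512, h_{10} = 1024, h_{11} = -2048, h_{12} = 4096.
(Characteristic roots are 3 and -2.)

4096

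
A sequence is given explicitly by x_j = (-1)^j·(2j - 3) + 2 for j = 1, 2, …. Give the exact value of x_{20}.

39

(-1)^20 = 1; 2j - 3 at j=20 is 37; so x_{20} = 39.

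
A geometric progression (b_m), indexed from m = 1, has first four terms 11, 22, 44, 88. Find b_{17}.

Common ratio r = 2.
b_m = 11·2^(m-1).
b_{17} = 11·2^16 = 720896.

720896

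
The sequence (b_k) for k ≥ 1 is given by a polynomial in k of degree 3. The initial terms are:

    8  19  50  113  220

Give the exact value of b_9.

1st diffs: 11, 31, 63, 107.
2nd diffs: 20, 32, 44.
3rd diffs: 12, 12 (constant).
Newton forward-difference form: b_k = 8 + 11·C(k-1,1) + 20·C(k-1,2) + 12·C(k-1,3).
At k = 9: k-1 = 8, so b_9 = 8 + 88 + 560 + 672 = 1328.

1328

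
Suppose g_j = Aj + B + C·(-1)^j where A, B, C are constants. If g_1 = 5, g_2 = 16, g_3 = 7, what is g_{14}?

The three given values yield: A + B - C = 5; 2A + B + C = 16; 3A + B - C = 7.
Subtracting the first from the second: A + 2C = 11.
Subtracting the second from the third: A - 2C = -9.
Solving: C = 5, A = 1, then B = 9.
So g_j = 1·j + 9 + 5·(-1)^j; at j=14 this is 28.

28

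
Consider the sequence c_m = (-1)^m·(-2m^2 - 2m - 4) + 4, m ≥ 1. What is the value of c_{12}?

(-1)^12 = 1; -2m^2 - 2m - 4 at m=12 is -316; so c_{12} = -312.

-312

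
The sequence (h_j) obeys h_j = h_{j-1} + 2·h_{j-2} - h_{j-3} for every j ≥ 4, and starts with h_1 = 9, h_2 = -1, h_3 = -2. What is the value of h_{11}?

Compute successive terms:
h_4 = -13;  h_5 = -16;  h_6 = -40;  h_7 = -59;  h_8 = -123;  h_9 = -201;  h_{10} = -388;  h_{11} = -667.

-667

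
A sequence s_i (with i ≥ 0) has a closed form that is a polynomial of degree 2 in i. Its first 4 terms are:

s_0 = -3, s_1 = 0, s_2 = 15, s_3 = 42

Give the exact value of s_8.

1st diffs: 3, 15, 27.
2nd diffs: 12, 12 (constant).
Newton forward-difference form: s_i = -3 + 3·C(i,1) + 12·C(i,2).
At i = 8: i = 8, so s_8 = -3 + 24 + 336 = 357.

357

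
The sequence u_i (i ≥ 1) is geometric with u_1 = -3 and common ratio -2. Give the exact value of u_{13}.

u_i = (-3)·(-2)^(i-1).
u_{13} = (-3)·(-2)^12 = -12288.

-12288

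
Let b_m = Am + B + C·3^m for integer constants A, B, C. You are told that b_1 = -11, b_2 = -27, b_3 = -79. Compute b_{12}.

-1594303

Plug in m = 1, 2, 3: A + B + 3C = -11; 2A + B + 9C = -27; 3A + B + 27C = -79.
Subtracting the first from the second: A + 6C = -16.
Subtracting the second from the third: A + 18C = -52.
Solving: C = -3, A = 2, then B = -4.
So b_m = 2·m + (-4) + (-3)·3^m; at m=12 this is -1594303.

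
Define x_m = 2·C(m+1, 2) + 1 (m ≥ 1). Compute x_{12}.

157

C(13, 2) = 78, so x_{12} = 157.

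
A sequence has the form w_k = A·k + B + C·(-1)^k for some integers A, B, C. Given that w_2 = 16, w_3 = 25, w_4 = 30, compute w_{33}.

235

Write the equations: 2A + B + C = 16; 3A + B - C = 25; 4A + B + C = 30.
Subtracting the first from the second: A - 2C = 9.
Subtracting the second from the third: A + 2C = 5.
Solving: C = -1, A = 7, then B = 3.
So w_k = 7·k + 3 + (-1)·(-1)^k; at k=33 this is 235.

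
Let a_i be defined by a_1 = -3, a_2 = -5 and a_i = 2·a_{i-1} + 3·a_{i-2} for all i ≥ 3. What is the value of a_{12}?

-354293

Compute successive terms:
a_3 = -19;  a_4 = -53;  a_5 = -163;  a_6 = -485;  a_7 = -1459;  a_8 = -4373;  a_9 = -13123;  a_{10} = -39365;  a_{11} = -118099;  a_{12} = -354293.
(Characteristic roots are 3 and -1.)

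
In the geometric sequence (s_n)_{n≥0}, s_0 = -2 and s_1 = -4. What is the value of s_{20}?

-2097152

Common ratio r = 2.
s_n = (-2)·2^(n-0).
s_{20} = (-2)·2^20 = -2097152.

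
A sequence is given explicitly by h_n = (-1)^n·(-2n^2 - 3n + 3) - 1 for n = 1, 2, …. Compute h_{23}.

1123

(-1)^23 = -1; -2n^2 - 3n + 3 at n=23 is -1124; so h_{23} = 1123.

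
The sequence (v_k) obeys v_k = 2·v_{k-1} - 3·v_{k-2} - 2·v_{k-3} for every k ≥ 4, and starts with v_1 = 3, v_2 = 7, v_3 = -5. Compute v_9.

735

Step forward from the initial values:
v_4 = -37, v_5 = -73, v_6 = -25, v_7 = 243, v_8 = 707, v_9 = 735.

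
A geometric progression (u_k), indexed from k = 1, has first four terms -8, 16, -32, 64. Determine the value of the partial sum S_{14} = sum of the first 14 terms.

Common ratio r = -2.
u_k = (-8)·(-2)^(k-1).
S = (-8)·((-2)^14 - 1)/(-2 - 1) = (-8)·(16384 - 1)/(-3) = 43688.

43688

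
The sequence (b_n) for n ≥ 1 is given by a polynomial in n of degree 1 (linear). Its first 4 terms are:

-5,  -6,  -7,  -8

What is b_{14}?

-18

1st diffs: -1, -1, -1 (constant).
So b_n = -n - 4.
Evaluating at n = 14 gives b_{14} = -18.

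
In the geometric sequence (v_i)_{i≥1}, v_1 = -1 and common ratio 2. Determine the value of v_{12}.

v_i = (-1)·2^(i-1).
v_{12} = (-1)·2^11 = -2048.

-2048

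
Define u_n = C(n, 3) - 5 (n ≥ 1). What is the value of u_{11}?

160

C(11, 3) = 165, so u_{11} = 160.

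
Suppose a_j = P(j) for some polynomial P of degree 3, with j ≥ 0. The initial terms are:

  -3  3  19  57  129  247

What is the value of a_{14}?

1st diffs: 6, 16, 38, 72, 118.
2nd diffs: 10, 22, 34, 46.
3rd diffs: 12, 12, 12 (constant).
Newton forward-difference form: a_j = -3 + 6·C(j,1) + 10·C(j,2) + 12·C(j,3).
At j = 14: j = 14, so a_{14} = -3 + 84 + 910 + 4368 = 5359.

5359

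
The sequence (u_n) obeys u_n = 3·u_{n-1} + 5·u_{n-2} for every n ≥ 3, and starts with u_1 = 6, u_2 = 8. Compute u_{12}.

19800142

Step forward from the initial values:
u_3 = 54  u_4 = 202  u_5 = 876  u_6 = 3638  u_7 = 15294  u_8 = 64072  u_9 = 268686  u_{10} = 1126418  u_{11} = 4722684  u_{12} = 19800142.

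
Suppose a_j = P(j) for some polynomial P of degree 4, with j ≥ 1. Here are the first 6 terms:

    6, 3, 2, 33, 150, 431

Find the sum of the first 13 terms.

1st diffs: -3, -1, 31, 117, 281.
2nd diffs: 2, 32, 86, 164.
3rd diffs: 30, 54, 78.
4th diffs: 24, 24 (constant).
Newton forward-difference form: a_j = 6 + (-3)·C(j-1,1) + 2·C(j-1,2) + 30·C(j-1,3) + 24·C(j-1,4).
Continuing: …, 978, 1917, 3398, 5595, …, a_{13} = 18582.
Summing j = 1..13 (13 terms) gives 52754.

52754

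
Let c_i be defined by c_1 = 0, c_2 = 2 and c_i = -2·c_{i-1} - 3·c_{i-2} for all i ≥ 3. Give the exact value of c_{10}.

146

c_3 = -4; c_4 = 2; c_5 = 8; c_6 = -22; c_7 = 20; c_8 = 26; c_9 = -112; c_{10} = 146.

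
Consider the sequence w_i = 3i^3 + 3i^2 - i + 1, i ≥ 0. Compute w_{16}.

w_{16} = 3·16^3 + 3·16^2 - 1·16 + 1 = 13041.

13041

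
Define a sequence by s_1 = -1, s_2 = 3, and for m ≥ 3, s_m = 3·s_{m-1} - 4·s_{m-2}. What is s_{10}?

-117

Applying the relation repeatedly:
s_3 = 13  s_4 = 27  s_5 = 29  s_6 = -21  s_7 = -179  s_8 = -453  s_9 = -643  s_{10} = -117.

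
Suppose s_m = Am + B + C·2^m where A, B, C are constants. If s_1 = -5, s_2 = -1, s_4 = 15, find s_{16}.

65559

Plug in m = 1, 2, 4: A + B + 2C = -5; 2A + B + 4C = -1; 4A + B + 16C = 15.
Subtracting the first from the second: A + 2C = 4.
Subtracting the second from the third: 2A + 12C = 16.
Solving: C = 1, A = 2, then B = -9.
Hence s_{16} = 2·16 + (-9) + 1·65536 = 65559.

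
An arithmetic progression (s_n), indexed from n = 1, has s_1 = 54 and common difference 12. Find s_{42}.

s_n = 54 + (n - 1)·12.
s_{42} = 54 + 41·12 = 546.

546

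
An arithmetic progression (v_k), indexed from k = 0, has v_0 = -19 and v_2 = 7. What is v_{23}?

280

Common difference d = (7 - (-19)) / (2 - 0) = 13.
v_k = -19 + (k - 0)·13.
v_{23} = -19 + 23·13 = 280.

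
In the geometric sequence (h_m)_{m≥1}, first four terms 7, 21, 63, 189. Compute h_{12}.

Common ratio r = 3.
h_m = 7·3^(m-1).
h_{12} = 7·3^11 = 1240029.

1240029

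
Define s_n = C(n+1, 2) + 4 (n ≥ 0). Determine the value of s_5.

19

C(6, 2) = 15, so s_5 = 19.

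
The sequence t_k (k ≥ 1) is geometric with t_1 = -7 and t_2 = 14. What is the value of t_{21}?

-7340032

Common ratio r = -2.
t_k = (-7)·(-2)^(k-1).
t_{21} = (-7)·(-2)^20 = -7340032.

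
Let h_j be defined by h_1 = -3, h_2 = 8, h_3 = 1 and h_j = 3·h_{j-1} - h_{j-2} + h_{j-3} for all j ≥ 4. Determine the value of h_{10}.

Compute successive terms:
h_4 = -8;  h_5 = -17;  h_6 = -42;  h_7 = -117;  h_8 = -326;  h_9 = -903;  h_{10} = -2500.

-2500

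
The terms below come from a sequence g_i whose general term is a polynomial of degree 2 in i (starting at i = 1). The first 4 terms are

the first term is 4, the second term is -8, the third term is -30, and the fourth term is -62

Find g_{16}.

1st diffs: -12, -22, -32.
2nd diffs: -10, -10 (constant).
So g_i = -5i^2 + 3i + 6.
Evaluating at i = 16 gives g_{16} = -1226.

-1226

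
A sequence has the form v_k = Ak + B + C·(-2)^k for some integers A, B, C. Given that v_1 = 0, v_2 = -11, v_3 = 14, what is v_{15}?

At k = 1, 2, 3: A + B - 2C = 0; 2A + B + 4C = -11; 3A + B - 8C = 14.
Subtracting the first from the second: A + 6C = -11.
Subtracting the second from the third: A - 12C = 25.
Solving: C = -2, A = 1, then B = -5.
Hence v_{15} = 1·15 + (-5) + (-2)·(-32768) = 65546.

65546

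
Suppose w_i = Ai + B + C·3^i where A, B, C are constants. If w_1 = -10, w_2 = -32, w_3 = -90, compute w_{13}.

Write the equations: A + B + 3C = -10; 2A + B + 9C = -32; 3A + B + 27C = -90.
Subtracting the first from the second: A + 6C = -22.
Subtracting the second from the third: A + 18C = -58.
Solving: C = -3, A = -4, then B = 3.
Hence w_{13} = -4·13 + 3 + (-3)·1594323 = -4783018.

-4783018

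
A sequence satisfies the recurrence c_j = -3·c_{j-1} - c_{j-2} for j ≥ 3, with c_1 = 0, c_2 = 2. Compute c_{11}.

Compute successive terms:
c_3 = -6;  c_4 = 16;  c_5 = -42;  c_6 = 110;  c_7 = -288;  c_8 = 754;  c_9 = -1974;  c_{10} = 5168;  c_{11} = -13530.

-13530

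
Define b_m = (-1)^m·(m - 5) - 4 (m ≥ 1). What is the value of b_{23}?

-22

(-1)^23 = -1; m - 5 at m=23 is 18; so b_{23} = -22.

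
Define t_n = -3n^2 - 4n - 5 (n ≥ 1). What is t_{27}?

-2300

t_{27} = -3·27^2 - 4·27 - 5 = -2300.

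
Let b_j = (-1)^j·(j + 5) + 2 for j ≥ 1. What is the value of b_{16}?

(-1)^16 = 1; j + 5 at j=16 is 21; so b_{16} = 23.

23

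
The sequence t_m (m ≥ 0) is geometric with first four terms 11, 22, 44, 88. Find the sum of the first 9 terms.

Common ratio r = 2.
t_m = 11·2^(m-0).
S = 11·(2^9 - 1)/(2 - 1) = 11·(512 - 1)/(1) = 5621.

5621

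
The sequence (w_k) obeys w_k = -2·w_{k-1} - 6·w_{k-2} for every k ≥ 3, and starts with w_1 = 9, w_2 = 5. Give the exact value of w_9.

Applying the relation repeatedly:
w_3 = -64, w_4 = 98, w_5 = 188, w_6 = -964, w_7 = 800, w_8 = 4184, w_9 = -13168.

-13168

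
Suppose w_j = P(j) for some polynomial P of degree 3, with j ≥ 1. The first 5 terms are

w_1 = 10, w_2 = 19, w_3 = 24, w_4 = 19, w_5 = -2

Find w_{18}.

1st diffs: 9, 5, -5, -21.
2nd diffs: -4, -10, -16.
3rd diffs: -6, -6 (constant).
Newton forward-difference form: w_j = 10 + 9·C(j-1,1) + (-4)·C(j-1,2) + (-6)·C(j-1,3).
At j = 18: j-1 = 17, so w_{18} = 10 + 153 - 544 - 4080 = -4461.

-4461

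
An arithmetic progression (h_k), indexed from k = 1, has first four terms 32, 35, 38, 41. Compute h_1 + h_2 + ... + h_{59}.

Common difference d = 3.
h_k = 32 + (k - 1)·3.
h_{59} = 206; S = 59·(32 + 206)/2 = 7021.

7021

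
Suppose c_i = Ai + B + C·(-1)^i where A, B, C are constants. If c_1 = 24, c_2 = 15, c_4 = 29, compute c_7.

66

The three given values yield: A + B - C = 24; 2A + B + C = 15; 4A + B + C = 29.
Subtracting the first from the second: A + 2C = -9.
Subtracting the second from the third: 2A = 14.
Solving: C = -8, A = 7, then B = 9.
Therefore c_7 = 49 + 9 + (-8)·(-1) = 66.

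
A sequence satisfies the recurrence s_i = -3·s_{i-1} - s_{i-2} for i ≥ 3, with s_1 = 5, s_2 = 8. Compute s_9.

Applying the relation repeatedly:
s_3 = -29  s_4 = 79  s_5 = -208  s_6 = 545  s_7 = -1427  s_8 = 3736  s_9 = -9781.

-9781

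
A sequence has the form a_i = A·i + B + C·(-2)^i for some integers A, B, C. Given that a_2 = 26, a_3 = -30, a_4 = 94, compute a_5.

-142

The three given values yield: 2A + B + 4C = 26; 3A + B - 8C = -30; 4A + B + 16C = 94.
Subtracting the first from the second: A - 12C = -56.
Subtracting the second from the third: A + 24C = 124.
Solving: C = 5, A = 4, then B = -2.
Therefore a_5 = 20 + (-2) + 5·(-32) = -142.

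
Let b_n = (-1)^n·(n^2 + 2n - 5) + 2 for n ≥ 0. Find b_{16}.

(-1)^16 = 1; n^2 + 2n - 5 at n=16 is 283; so b_{16} = 285.

285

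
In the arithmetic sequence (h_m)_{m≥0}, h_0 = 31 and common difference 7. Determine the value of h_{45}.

346

h_m = 31 + (m - 0)·7.
h_{45} = 31 + 45·7 = 346.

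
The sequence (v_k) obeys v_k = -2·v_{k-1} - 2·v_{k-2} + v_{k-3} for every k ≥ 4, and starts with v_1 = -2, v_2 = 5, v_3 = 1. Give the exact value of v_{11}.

111

Iterate the recurrence:
v_4 = -14  v_5 = 31  v_6 = -33  v_7 = -10  v_8 = 117  v_9 = -247  v_{10} = 250  v_{11} = 111.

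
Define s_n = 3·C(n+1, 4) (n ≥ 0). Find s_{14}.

4095

C(15, 4) = 1365, so s_{14} = 4095.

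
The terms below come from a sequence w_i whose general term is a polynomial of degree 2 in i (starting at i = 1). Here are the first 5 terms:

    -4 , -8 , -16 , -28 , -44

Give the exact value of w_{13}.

-316

1st diffs: -4, -8, -12, -16.
2nd diffs: -4, -4, -4 (constant).
Newton forward-difference form: w_i = -4 + (-4)·C(i-1,1) + (-4)·C(i-1,2).
At i = 13: i-1 = 12, so w_{13} = -4 - 48 - 264 = -316.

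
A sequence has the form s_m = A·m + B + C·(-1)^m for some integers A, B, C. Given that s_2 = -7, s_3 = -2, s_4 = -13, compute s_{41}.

-116

Plug in m = 2, 3, 4: 2A + B + C = -7; 3A + B - C = -2; 4A + B + C = -13.
Subtracting the first from the second: A - 2C = 5.
Subtracting the second from the third: A + 2C = -11.
Solving: C = -4, A = -3, then B = 3.
Therefore s_{41} = -123 + 3 + (-4)·(-1) = -116.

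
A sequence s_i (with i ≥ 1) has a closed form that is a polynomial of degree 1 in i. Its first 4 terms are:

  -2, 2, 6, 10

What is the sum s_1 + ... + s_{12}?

1st diffs: 4, 4, 4 (constant).
So s_i = 4i - 6.
Continuing: …, 14, 18, 22, 26, …, s_{12} = 42.
Summing i = 1..12 (12 terms) gives 240.

240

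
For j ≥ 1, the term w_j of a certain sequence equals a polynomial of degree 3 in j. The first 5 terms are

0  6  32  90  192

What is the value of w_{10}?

1782

1st diffs: 6, 26, 58, 102.
2nd diffs: 20, 32, 44.
3rd diffs: 12, 12 (constant).
Newton forward-difference form: w_j = 6·C(j-1,1) + 20·C(j-1,2) + 12·C(j-1,3).
At j = 10: j-1 = 9, so w_{10} = 54 + 720 + 1008 = 1782.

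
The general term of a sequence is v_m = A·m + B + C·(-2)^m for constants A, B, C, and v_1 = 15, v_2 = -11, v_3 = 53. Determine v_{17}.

At m = 1, 2, 3: A + B - 2C = 15; 2A + B + 4C = -11; 3A + B - 8C = 53.
Subtracting the first from the second: A + 6C = -26.
Subtracting the second from the third: A - 12C = 64.
Solving: C = -5, A = 4, then B = 1.
Therefore v_{17} = 68 + 1 + (-5)·(-131072) = 655429.

655429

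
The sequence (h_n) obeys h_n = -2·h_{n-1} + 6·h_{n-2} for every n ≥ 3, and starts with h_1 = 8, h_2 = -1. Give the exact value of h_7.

6392

Compute successive terms:
h_3 = 50; h_4 = -106; h_5 = 512; h_6 = -1660; h_7 = 6392.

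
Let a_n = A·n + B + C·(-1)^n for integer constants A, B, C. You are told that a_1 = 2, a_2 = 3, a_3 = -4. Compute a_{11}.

Plug in n = 1, 2, 3: A + B - C = 2; 2A + B + C = 3; 3A + B - C = -4.
Subtracting the first from the second: A + 2C = 1.
Subtracting the second from the third: A - 2C = -7.
Solving: C = 2, A = -3, then B = 7.
Hence a_{11} = -3·11 + 7 + 2·(-1) = -28.

-28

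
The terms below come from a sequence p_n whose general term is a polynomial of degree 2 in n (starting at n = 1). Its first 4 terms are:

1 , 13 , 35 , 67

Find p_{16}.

1231

1st diffs: 12, 22, 32.
2nd diffs: 10, 10 (constant).
So p_n = 5n^2 - 3n - 1.
Evaluating at n = 16 gives p_{16} = 1231.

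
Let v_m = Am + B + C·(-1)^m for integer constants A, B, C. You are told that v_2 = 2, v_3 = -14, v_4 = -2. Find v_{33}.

At m = 2, 3, 4: 2A + B + C = 2; 3A + B - C = -14; 4A + B + C = -2.
Subtracting the first from the second: A - 2C = -16.
Subtracting the second from the third: A + 2C = 12.
Solving: C = 7, A = -2, then B = -1.
So v_m = -2·m + (-1) + 7·(-1)^m; at m=33 this is -74.

-74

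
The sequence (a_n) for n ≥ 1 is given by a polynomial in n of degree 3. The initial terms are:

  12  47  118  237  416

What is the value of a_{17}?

11612

1st diffs: 35, 71, 119, 179.
2nd diffs: 36, 48, 60.
3rd diffs: 12, 12 (constant).
Newton forward-difference form: a_n = 12 + 35·C(n-1,1) + 36·C(n-1,2) + 12·C(n-1,3).
At n = 17: n-1 = 16, so a_{17} = 12 + 560 + 4320 + 6720 = 11612.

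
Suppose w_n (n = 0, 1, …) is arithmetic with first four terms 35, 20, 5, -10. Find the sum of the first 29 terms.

Common difference d = -15.
w_n = 35 + (n - 0)·(-15).
w_{28} = -385; S = 29·(35 + (-385))/2 = -5075.

-5075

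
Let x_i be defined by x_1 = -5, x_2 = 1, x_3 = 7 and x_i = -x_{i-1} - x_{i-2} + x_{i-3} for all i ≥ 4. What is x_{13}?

-177

Step forward from the initial values:
x_4 = -13  x_5 = 7  x_6 = 13  x_7 = -33  x_8 = 27  x_9 = 19  x_{10} = -79  x_{11} = 87  x_{12} = 11  x_{13} = -177.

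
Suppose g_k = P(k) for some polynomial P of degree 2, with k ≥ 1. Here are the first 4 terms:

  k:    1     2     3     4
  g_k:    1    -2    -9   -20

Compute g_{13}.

-299

1st diffs: -3, -7, -11.
2nd diffs: -4, -4 (constant).
Newton forward-difference form: g_k = 1 + (-3)·C(k-1,1) + (-4)·C(k-1,2).
At k = 13: k-1 = 12, so g_{13} = 1 - 36 - 264 = -299.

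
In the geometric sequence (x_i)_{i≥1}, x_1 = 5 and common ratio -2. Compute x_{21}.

x_i = 5·(-2)^(i-1).
x_{21} = 5·(-2)^20 = 5242880.

5242880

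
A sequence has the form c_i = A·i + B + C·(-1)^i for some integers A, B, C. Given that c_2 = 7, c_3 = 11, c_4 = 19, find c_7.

35

Write the equations: 2A + B + C = 7; 3A + B - C = 11; 4A + B + C = 19.
Subtracting the first from the second: A - 2C = 4.
Subtracting the second from the third: A + 2C = 8.
Solving: C = 1, A = 6, then B = -6.
So c_i = 6·i + (-6) + 1·(-1)^i; at i=7 this is 35.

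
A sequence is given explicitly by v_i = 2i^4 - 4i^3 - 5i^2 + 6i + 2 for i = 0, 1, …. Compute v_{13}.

47569

v_{13} = 2·13^4 - 4·13^3 - 5·13^2 + 6·13 + 2 = 47569.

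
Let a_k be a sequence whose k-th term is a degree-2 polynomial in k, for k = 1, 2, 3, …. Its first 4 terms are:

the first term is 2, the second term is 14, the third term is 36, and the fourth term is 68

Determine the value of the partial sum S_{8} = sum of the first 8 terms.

912

1st diffs: 12, 22, 32.
2nd diffs: 10, 10 (constant).
Newton forward-difference form: a_k = 2 + 12·C(k-1,1) + 10·C(k-1,2).
Continuing: 110, 162, 224, 296.
Summing k = 1..8 (8 terms) gives 912.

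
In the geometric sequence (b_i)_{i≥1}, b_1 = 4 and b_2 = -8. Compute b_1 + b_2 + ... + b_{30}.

-1431655764

Common ratio r = -2.
b_i = 4·(-2)^(i-1).
S = 4·((-2)^30 - 1)/(-2 - 1) = 4·(1073741824 - 1)/(-3) = -1431655764.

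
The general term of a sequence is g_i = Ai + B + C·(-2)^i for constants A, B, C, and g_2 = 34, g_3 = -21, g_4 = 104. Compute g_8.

1324

Plug in i = 2, 3, 4: 2A + B + 4C = 34; 3A + B - 8C = -21; 4A + B + 16C = 104.
Subtracting the first from the second: A - 12C = -55.
Subtracting the second from the third: A + 24C = 125.
Solving: C = 5, A = 5, then B = 4.
So g_i = 5·i + 4 + 5·(-2)^i; at i=8 this is 1324.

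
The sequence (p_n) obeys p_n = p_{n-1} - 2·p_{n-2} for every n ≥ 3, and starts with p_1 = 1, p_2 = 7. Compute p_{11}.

-43

Step forward from the initial values:
p_3 = 5;  p_4 = -9;  p_5 = -19;  p_6 = -1;  p_7 = 37;  p_8 = 39;  p_9 = -35;  p_{10} = -113;  p_{11} = -43.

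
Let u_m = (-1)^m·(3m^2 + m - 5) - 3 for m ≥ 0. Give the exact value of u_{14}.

(-1)^14 = 1; 3m^2 + m - 5 at m=14 is 597; so u_{14} = 594.

594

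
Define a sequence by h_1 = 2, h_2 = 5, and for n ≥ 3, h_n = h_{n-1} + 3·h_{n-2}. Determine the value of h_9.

1667

Iterate the recurrence:
h_3 = 11;  h_4 = 26;  h_5 = 59;  h_6 = 137;  h_7 = 314;  h_8 = 725;  h_9 = 1667.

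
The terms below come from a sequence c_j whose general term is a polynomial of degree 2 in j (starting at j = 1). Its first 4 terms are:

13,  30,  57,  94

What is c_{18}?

1st diffs: 17, 27, 37.
2nd diffs: 10, 10 (constant).
Newton forward-difference form: c_j = 13 + 17·C(j-1,1) + 10·C(j-1,2).
At j = 18: j-1 = 17, so c_{18} = 13 + 289 + 1360 = 1662.

1662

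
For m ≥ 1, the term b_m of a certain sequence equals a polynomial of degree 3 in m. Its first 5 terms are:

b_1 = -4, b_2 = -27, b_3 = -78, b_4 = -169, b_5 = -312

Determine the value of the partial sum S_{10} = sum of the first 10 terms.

-6955

1st diffs: -23, -51, -91, -143.
2nd diffs: -28, -40, -52.
3rd diffs: -12, -12 (constant).
So b_m = -2m^3 - 2m^2 - 3m + 3.
Continuing: …, -519, -802, -1173, -1644, …, b_{10} = -2227.
Summing m = 1..10 (10 terms) gives -6955.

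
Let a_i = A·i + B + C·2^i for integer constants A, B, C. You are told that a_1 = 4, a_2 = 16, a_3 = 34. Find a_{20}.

3145840

At i = 1, 2, 3: A + B + 2C = 4; 2A + B + 4C = 16; 3A + B + 8C = 34.
Subtracting the first from the second: A + 2C = 12.
Subtracting the second from the third: A + 4C = 18.
Solving: C = 3, A = 6, then B = -8.
Hence a_{20} = 6·20 + (-8) + 3·1048576 = 3145840.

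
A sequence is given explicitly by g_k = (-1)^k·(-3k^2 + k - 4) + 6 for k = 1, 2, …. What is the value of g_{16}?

-750

(-1)^16 = 1; -3k^2 + k - 4 at k=16 is -756; so g_{16} = -750.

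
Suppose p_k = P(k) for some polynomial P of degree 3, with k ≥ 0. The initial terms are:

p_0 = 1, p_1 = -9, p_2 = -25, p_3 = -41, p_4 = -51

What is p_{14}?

1499

1st diffs: -10, -16, -16, -10.
2nd diffs: -6, 0, 6.
3rd diffs: 6, 6 (constant).
Newton forward-difference form: p_k = 1 + (-10)·C(k,1) + (-6)·C(k,2) + 6·C(k,3).
At k = 14: k = 14, so p_{14} = 1 - 140 - 546 + 2184 = 1499.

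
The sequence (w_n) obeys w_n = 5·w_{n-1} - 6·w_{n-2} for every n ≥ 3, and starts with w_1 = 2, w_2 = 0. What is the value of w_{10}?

-75660

w_3 = -12; w_4 = -60; w_5 = -228; w_6 = -780; w_7 = -2532; w_8 = -7980; w_9 = -24708; w_{10} = -75660.
(Characteristic roots are 3 and 2.)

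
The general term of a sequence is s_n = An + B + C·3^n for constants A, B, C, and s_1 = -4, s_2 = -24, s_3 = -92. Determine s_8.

-26208

Plug in n = 1, 2, 3: A + B + 3C = -4; 2A + B + 9C = -24; 3A + B + 27C = -92.
Subtracting the first from the second: A + 6C = -20.
Subtracting the second from the third: A + 18C = -68.
Solving: C = -4, A = 4, then B = 4.
Therefore s_8 = 32 + 4 + (-4)·6561 = -26208.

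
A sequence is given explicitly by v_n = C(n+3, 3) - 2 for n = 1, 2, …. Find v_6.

82

C(9, 3) = 84, so v_6 = 82.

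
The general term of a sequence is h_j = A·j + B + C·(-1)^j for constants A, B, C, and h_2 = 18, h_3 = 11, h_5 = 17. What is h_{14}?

The three given values yield: 2A + B + C = 18; 3A + B - C = 11; 5A + B - C = 17.
Subtracting the first from the second: A - 2C = -7.
Subtracting the second from the third: 2A = 6.
Solving: C = 5, A = 3, then B = 7.
Therefore h_{14} = 42 + 7 + 5·1 = 54.

54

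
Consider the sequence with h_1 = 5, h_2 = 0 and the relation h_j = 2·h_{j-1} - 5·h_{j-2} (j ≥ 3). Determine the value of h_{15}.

-422525

h_3 = -25  h_4 = -50  h_5 = 25  …  h_{12} = 38950  h_{13} = 33025  h_{14} = -128700  h_{15} = -422525.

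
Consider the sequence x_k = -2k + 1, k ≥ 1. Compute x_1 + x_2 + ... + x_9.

Over k = 1..9: Σk = 45.
Total = (-2)·45 + (1)·9 = -81.

-81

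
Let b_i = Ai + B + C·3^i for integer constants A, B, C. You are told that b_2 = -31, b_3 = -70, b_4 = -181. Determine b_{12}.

-1062925

At i = 2, 3, 4: 2A + B + 9C = -31; 3A + B + 27C = -70; 4A + B + 81C = -181.
Subtracting the first from the second: A + 18C = -39.
Subtracting the second from the third: A + 54C = -111.
Solving: C = -2, A = -3, then B = -7.
So b_i = -3·i + (-7) + (-2)·3^i; at i=12 this is -1062925.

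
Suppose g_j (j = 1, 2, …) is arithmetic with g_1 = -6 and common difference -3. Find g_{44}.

g_j = -6 + (j - 1)·(-3).
g_{44} = -6 + 43·(-3) = -135.

-135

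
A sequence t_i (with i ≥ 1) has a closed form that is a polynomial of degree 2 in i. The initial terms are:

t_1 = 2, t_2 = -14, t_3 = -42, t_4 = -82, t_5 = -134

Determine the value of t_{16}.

-1498

1st diffs: -16, -28, -40, -52.
2nd diffs: -12, -12, -12 (constant).
Newton forward-difference form: t_i = 2 + (-16)·C(i-1,1) + (-12)·C(i-1,2).
At i = 16: i-1 = 15, so t_{16} = 2 - 240 - 1260 = -1498.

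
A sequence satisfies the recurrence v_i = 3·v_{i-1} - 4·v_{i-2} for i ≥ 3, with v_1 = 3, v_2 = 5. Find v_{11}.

Step forward from the initial values:
v_3 = 3; v_4 = -11; v_5 = -45; v_6 = -91; v_7 = -93; v_8 = 85; v_9 = 627; v_{10} = 1541; v_{11} = 2115.

2115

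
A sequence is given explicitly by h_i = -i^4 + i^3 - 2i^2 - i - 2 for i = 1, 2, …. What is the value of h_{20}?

-152822

h_{20} = -1·20^4 + 1·20^3 - 2·20^2 - 1·20 - 2 = -152822.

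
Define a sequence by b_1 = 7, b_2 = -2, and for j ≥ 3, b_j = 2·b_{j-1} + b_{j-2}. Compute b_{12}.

5164

Applying the relation repeatedly:
b_3 = 3; b_4 = 4; b_5 = 11; b_6 = 26; b_7 = 63; b_8 = 152; b_9 = 367; b_{10} = 886; b_{11} = 2139; b_{12} = 5164.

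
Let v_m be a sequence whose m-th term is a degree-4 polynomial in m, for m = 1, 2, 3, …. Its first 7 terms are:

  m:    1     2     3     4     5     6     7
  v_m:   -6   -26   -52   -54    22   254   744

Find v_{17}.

59434

1st diffs: -20, -26, -2, 76, 232, 490.
2nd diffs: -6, 24, 78, 156, 258.
3rd diffs: 30, 54, 78, 102.
4th diffs: 24, 24, 24 (constant).
So v_m = m^4 - 5m^3 + 2m^2 - 6m + 2.
Evaluating at m = 17 gives v_{17} = 59434.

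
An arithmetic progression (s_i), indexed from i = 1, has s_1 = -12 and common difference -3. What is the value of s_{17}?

s_i = -12 + (i - 1)·(-3).
s_{17} = -12 + 16·(-3) = -60.

-60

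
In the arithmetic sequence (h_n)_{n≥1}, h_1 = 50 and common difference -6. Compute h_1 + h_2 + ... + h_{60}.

h_n = 50 + (n - 1)·(-6).
h_{60} = -304; S = 60·(50 + (-304))/2 = -7620.

-7620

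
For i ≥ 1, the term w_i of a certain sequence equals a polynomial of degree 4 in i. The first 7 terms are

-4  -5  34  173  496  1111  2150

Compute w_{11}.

1st diffs: -1, 39, 139, 323, 615, 1039.
2nd diffs: 40, 100, 184, 292, 424.
3rd diffs: 60, 84, 108, 132.
4th diffs: 24, 24, 24 (constant).
Newton forward-difference form: w_i = -4 + (-1)·C(i-1,1) + 40·C(i-1,2) + 60·C(i-1,3) + 24·C(i-1,4).
At i = 11: i-1 = 10, so w_{11} = -4 - 10 + 1800 + 7200 + 5040 = 14026.

14026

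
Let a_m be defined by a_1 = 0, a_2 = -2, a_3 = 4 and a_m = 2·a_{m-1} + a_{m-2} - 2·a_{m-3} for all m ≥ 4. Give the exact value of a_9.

Compute successive terms:
a_4 = 6; a_5 = 20; a_6 = 38; a_7 = 84; a_8 = 166; a_9 = 340.

340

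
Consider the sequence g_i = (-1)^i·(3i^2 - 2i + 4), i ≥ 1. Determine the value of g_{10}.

(-1)^10 = 1; 3i^2 - 2i + 4 at i=10 is 284; so g_{10} = 284.

284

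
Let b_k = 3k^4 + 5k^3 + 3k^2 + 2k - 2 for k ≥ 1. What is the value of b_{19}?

426377

b_{19} = 3·19^4 + 5·19^3 + 3·19^2 + 2·19 - 2 = 426377.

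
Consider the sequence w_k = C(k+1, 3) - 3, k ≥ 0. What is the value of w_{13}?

C(14, 3) = 364, so w_{13} = 361.

361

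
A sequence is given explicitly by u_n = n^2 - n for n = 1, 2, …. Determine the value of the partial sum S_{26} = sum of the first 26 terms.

5850

Over n = 1..26: Σn = 351, Σn² = 6201.
Total = (1)·6201 + (-1)·351 = 5850.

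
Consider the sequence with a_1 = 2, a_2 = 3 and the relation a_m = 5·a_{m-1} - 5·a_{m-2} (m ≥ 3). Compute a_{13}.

a_3 = 5; a_4 = 10; a_5 = 25; …; a_{10} = 11250; a_{11} = 40625; a_{12} = 146875; a_{13} = 531250.

531250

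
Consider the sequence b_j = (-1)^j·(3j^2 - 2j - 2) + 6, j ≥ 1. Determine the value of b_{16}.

740

(-1)^16 = 1; 3j^2 - 2j - 2 at j=16 is 734; so b_{16} = 740.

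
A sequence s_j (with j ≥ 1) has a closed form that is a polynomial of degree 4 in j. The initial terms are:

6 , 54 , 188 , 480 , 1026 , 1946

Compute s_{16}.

75276

1st diffs: 48, 134, 292, 546, 920.
2nd diffs: 86, 158, 254, 374.
3rd diffs: 72, 96, 120.
4th diffs: 24, 24 (constant).
Newton forward-difference form: s_j = 6 + 48·C(j-1,1) + 86·C(j-1,2) + 72·C(j-1,3) + 24·C(j-1,4).
At j = 16: j-1 = 15, so s_{16} = 6 + 720 + 9030 + 32760 + 32760 = 75276.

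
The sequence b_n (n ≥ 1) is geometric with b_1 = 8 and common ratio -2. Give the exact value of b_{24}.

b_n = 8·(-2)^(n-1).
b_{24} = 8·(-2)^23 = -67108864.

-67108864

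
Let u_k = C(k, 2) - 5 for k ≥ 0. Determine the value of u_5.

C(5, 2) = 10, so u_5 = 5.

5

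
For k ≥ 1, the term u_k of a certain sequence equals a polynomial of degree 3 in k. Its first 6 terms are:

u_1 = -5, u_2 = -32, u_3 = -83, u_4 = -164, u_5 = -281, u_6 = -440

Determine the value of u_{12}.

1st diffs: -27, -51, -81, -117, -159.
2nd diffs: -24, -30, -36, -42.
3rd diffs: -6, -6, -6 (constant).
Newton forward-difference form: u_k = -5 + (-27)·C(k-1,1) + (-24)·C(k-1,2) + (-6)·C(k-1,3).
At k = 12: k-1 = 11, so u_{12} = -5 - 297 - 1320 - 990 = -2612.

-2612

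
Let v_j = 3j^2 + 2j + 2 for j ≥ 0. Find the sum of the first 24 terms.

13572

Over j = 0..23: Σj = 276, Σj² = 4324.
Total = (3)·4324 + (2)·276 + (2)·24 = 13572.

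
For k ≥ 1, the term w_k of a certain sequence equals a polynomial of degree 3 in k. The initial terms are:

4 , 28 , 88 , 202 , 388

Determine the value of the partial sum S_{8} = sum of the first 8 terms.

1st diffs: 24, 60, 114, 186.
2nd diffs: 36, 54, 72.
3rd diffs: 18, 18 (constant).
Newton forward-difference form: w_k = 4 + 24·C(k-1,1) + 36·C(k-1,2) + 18·C(k-1,3).
Continuing: 664, 1048, 1558.
Summing k = 1..8 (8 terms) gives 3980.

3980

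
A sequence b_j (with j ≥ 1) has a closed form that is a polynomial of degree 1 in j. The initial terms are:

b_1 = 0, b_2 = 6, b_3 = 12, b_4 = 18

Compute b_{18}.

1st diffs: 6, 6, 6 (constant).
So b_j = 6j - 6.
Evaluating at j = 18 gives b_{18} = 102.

102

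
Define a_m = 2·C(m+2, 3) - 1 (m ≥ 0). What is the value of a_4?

C(6, 3) = 20, so a_4 = 39.

39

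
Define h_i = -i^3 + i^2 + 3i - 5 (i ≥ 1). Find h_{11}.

-1182

h_{11} = -1·11^3 + 1·11^2 + 3·11 - 5 = -1182.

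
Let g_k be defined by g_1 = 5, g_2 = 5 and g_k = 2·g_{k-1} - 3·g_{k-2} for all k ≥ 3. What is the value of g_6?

5

Step forward from the initial values:
g_3 = -5, g_4 = -25, g_5 = -35, g_6 = 5.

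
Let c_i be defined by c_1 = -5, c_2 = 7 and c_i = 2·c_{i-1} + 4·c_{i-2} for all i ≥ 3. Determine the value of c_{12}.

74752

c_3 = -6; c_4 = 16; c_5 = 8; c_6 = 80; c_7 = 192; c_8 = 704; c_9 = 2176; c_{10} = 7168; c_{11} = 23040; c_{12} = 74752.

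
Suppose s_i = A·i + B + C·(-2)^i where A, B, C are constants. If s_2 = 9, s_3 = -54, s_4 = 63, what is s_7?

-666

The three given values yield: 2A + B + 4C = 9; 3A + B - 8C = -54; 4A + B + 16C = 63.
Subtracting the first from the second: A - 12C = -63.
Subtracting the second from the third: A + 24C = 117.
Solving: C = 5, A = -3, then B = -5.
Hence s_7 = -3·7 + (-5) + 5·(-128) = -666.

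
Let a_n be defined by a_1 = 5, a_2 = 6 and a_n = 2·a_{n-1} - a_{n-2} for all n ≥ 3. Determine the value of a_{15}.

19

Iterate the recurrence:
a_3 = 7  a_4 = 8  a_5 = 9  …  a_{12} = 16  a_{13} = 17  a_{14} = 18  a_{15} = 19.
(Characteristic roots are 1 and 1.)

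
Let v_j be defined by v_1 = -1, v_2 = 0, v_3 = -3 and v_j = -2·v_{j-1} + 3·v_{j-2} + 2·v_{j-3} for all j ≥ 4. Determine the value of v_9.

-953

Step forward from the initial values:
v_4 = 4; v_5 = -17; v_6 = 40; v_7 = -123; v_8 = 332; v_9 = -953.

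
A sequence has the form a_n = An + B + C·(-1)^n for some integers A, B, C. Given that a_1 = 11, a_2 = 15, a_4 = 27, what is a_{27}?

167

At n = 1, 2, 4: A + B - C = 11; 2A + B + C = 15; 4A + B + C = 27.
Subtracting the first from the second: A + 2C = 4.
Subtracting the second from the third: 2A = 12.
Solving: C = -1, A = 6, then B = 4.
So a_n = 6·n + 4 + (-1)·(-1)^n; at n=27 this is 167.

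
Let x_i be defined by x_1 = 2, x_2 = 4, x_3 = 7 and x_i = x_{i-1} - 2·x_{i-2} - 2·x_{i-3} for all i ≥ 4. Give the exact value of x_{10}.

x_4 = -5  x_5 = -27  x_6 = -31  x_7 = 33  x_8 = 149  x_9 = 145  x_{10} = -219.

-219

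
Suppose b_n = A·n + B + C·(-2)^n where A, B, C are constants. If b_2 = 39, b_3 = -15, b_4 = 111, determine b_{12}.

At n = 2, 3, 4: 2A + B + 4C = 39; 3A + B - 8C = -15; 4A + B + 16C = 111.
Subtracting the first from the second: A - 12C = -54.
Subtracting the second from the third: A + 24C = 126.
Solving: C = 5, A = 6, then B = 7.
Hence b_{12} = 6·12 + 7 + 5·4096 = 20559.

20559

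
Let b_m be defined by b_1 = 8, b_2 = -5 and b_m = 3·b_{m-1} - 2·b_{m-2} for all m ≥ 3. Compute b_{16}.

Step forward from the initial values:
b_3 = -31, b_4 = -83, b_5 = -187, …, b_{13} = -53227, b_{14} = -106475, b_{15} = -212971, b_{16} = -425963.
(Characteristic roots are 2 and 1.)

-425963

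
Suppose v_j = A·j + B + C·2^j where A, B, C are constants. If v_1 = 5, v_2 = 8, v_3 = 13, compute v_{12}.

4110

Plug in j = 1, 2, 3: A + B + 2C = 5; 2A + B + 4C = 8; 3A + B + 8C = 13.
Subtracting the first from the second: A + 2C = 3.
Subtracting the second from the third: A + 4C = 5.
Solving: C = 1, A = 1, then B = 2.
Hence v_{12} = 1·12 + 2 + 1·4096 = 4110.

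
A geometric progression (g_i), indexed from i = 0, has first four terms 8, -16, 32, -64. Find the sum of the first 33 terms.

Common ratio r = -2.
g_i = 8·(-2)^(i-0).
S = 8·((-2)^33 - 1)/(-2 - 1) = 8·(-8589934592 - 1)/(-3) = 22906492248.

22906492248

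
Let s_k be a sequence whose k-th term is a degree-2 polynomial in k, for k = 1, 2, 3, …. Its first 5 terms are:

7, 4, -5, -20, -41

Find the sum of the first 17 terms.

1st diffs: -3, -9, -15, -21.
2nd diffs: -6, -6, -6 (constant).
Newton forward-difference form: s_k = 7 + (-3)·C(k-1,1) + (-6)·C(k-1,2).
Continuing: …, -68, -101, -140, -185, …, s_{17} = -761.
Summing k = 1..17 (17 terms) gives -4369.

-4369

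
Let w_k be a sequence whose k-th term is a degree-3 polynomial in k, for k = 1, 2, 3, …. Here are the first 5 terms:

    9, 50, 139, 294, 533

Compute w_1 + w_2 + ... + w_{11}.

1st diffs: 41, 89, 155, 239.
2nd diffs: 48, 66, 84.
3rd diffs: 18, 18 (constant).
So w_k = 3k^3 + 6k^2 + 2k - 2.
Continuing: …, 874, 1335, 1934, 2689, …, w_{11} = 4739.
Summing k = 1..11 (11 terms) gives 16214.

16214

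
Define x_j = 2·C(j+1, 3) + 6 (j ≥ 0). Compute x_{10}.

336

C(11, 3) = 165, so x_{10} = 336.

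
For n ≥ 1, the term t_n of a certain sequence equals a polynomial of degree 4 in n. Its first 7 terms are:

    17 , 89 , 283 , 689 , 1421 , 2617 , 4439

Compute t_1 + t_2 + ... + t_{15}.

258247

1st diffs: 72, 194, 406, 732, 1196, 1822.
2nd diffs: 122, 212, 326, 464, 626.
3rd diffs: 90, 114, 138, 162.
4th diffs: 24, 24, 24 (constant).
Newton forward-difference form: t_n = 17 + 72·C(n-1,1) + 122·C(n-1,2) + 90·C(n-1,3) + 24·C(n-1,4).
Continuing: …, 7073, 10729, 15641, 22067, …, t_{15} = 68911.
Summing n = 1..15 (15 terms) gives 258247.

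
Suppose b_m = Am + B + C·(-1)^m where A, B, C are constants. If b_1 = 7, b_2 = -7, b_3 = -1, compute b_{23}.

Plug in m = 1, 2, 3: A + B - C = 7; 2A + B + C = -7; 3A + B - C = -1.
Subtracting the first from the second: A + 2C = -14.
Subtracting the second from the third: A - 2C = 6.
Solving: C = -5, A = -4, then B = 6.
Therefore b_{23} = -92 + 6 + (-5)·(-1) = -81.

-81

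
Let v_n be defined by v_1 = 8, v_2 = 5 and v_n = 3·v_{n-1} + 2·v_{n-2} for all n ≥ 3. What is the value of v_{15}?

Compute successive terms:
v_3 = 31; v_4 = 103; v_5 = 371; …; v_{12} = 2692687; v_{13} = 9590147; v_{14} = 34155815; v_{15} = 121647739.

121647739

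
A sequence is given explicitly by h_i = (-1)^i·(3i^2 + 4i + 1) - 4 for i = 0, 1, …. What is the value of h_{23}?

-1684

(-1)^23 = -1; 3i^2 + 4i + 1 at i=23 is 1680; so h_{23} = -1684.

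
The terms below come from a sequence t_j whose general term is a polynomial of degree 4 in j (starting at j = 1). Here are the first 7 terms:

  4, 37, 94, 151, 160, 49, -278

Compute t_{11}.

-6506

1st diffs: 33, 57, 57, 9, -111, -327.
2nd diffs: 24, 0, -48, -120, -216.
3rd diffs: -24, -48, -72, -96.
4th diffs: -24, -24, -24 (constant).
So t_j = -j^4 + 6j^3 + j^2 + 3j - 5.
Evaluating at j = 11 gives t_{11} = -6506.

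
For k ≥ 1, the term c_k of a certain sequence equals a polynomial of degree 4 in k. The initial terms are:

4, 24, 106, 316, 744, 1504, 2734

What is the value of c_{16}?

1st diffs: 20, 82, 210, 428, 760, 1230.
2nd diffs: 62, 128, 218, 332, 470.
3rd diffs: 66, 90, 114, 138.
4th diffs: 24, 24, 24 (constant).
Newton forward-difference form: c_k = 4 + 20·C(k-1,1) + 62·C(k-1,2) + 66·C(k-1,3) + 24·C(k-1,4).
At k = 16: k-1 = 15, so c_{16} = 4 + 300 + 6510 + 30030 + 32760 = 69604.

69604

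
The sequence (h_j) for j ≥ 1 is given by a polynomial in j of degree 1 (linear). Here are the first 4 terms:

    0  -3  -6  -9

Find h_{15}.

1st diffs: -3, -3, -3 (constant).
So h_j = -3j + 3.
Evaluating at j = 15 gives h_{15} = -42.

-42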